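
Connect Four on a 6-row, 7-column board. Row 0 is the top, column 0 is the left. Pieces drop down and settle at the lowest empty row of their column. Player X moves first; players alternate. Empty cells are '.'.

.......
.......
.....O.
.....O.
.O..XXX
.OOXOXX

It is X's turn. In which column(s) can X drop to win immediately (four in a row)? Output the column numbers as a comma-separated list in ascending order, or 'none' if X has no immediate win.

Answer: 3

Derivation:
col 0: drop X → no win
col 1: drop X → no win
col 2: drop X → no win
col 3: drop X → WIN!
col 4: drop X → no win
col 5: drop X → no win
col 6: drop X → no win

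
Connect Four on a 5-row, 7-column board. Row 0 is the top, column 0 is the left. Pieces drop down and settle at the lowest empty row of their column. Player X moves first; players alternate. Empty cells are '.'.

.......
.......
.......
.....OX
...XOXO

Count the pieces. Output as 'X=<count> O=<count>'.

X=3 O=3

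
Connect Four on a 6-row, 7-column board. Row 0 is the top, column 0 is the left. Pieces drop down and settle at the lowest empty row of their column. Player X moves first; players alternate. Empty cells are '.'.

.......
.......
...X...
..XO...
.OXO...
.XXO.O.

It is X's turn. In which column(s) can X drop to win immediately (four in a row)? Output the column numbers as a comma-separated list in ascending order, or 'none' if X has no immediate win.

col 0: drop X → no win
col 1: drop X → no win
col 2: drop X → WIN!
col 3: drop X → no win
col 4: drop X → no win
col 5: drop X → no win
col 6: drop X → no win

Answer: 2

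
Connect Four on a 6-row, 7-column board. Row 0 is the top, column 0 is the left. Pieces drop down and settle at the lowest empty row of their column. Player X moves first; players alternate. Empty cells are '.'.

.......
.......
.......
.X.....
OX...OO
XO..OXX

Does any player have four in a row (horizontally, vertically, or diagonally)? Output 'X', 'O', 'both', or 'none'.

none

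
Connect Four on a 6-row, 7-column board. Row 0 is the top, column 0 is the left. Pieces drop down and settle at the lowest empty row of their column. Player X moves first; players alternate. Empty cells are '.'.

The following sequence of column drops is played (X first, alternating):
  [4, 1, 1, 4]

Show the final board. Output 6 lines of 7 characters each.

Move 1: X drops in col 4, lands at row 5
Move 2: O drops in col 1, lands at row 5
Move 3: X drops in col 1, lands at row 4
Move 4: O drops in col 4, lands at row 4

Answer: .......
.......
.......
.......
.X..O..
.O..X..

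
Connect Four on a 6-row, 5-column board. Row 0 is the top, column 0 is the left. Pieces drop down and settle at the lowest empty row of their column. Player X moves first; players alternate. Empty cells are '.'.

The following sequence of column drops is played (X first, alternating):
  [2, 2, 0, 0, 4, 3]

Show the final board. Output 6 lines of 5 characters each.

Answer: .....
.....
.....
.....
O.O..
X.XOX

Derivation:
Move 1: X drops in col 2, lands at row 5
Move 2: O drops in col 2, lands at row 4
Move 3: X drops in col 0, lands at row 5
Move 4: O drops in col 0, lands at row 4
Move 5: X drops in col 4, lands at row 5
Move 6: O drops in col 3, lands at row 5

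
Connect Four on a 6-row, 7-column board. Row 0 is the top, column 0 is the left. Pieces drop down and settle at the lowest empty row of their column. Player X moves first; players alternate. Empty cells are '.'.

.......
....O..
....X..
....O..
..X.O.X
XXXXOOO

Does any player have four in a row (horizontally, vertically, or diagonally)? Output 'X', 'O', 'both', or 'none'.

X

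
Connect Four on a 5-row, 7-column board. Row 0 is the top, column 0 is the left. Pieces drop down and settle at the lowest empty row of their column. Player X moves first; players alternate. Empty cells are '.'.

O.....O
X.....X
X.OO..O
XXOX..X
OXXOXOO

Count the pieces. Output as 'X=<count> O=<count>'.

X=10 O=10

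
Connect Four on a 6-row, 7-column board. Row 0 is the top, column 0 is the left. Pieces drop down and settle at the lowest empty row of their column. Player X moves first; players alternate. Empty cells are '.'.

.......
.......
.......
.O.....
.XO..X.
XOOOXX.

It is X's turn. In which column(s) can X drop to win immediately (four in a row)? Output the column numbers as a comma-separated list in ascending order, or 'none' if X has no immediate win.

Answer: none

Derivation:
col 0: drop X → no win
col 1: drop X → no win
col 2: drop X → no win
col 3: drop X → no win
col 4: drop X → no win
col 5: drop X → no win
col 6: drop X → no win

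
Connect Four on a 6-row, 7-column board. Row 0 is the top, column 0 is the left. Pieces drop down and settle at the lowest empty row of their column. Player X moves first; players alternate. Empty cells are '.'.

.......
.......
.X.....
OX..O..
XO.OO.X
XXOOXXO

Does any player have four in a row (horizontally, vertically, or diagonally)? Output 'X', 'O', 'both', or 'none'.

none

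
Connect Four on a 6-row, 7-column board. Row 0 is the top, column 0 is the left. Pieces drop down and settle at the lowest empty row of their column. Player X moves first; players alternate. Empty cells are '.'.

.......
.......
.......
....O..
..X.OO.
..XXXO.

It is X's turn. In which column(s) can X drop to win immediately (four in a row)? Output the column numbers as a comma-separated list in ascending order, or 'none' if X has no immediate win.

Answer: 1

Derivation:
col 0: drop X → no win
col 1: drop X → WIN!
col 2: drop X → no win
col 3: drop X → no win
col 4: drop X → no win
col 5: drop X → no win
col 6: drop X → no win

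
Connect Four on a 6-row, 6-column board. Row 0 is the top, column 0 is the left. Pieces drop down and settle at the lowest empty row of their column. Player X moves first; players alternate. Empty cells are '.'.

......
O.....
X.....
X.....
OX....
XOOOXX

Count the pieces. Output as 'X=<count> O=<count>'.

X=6 O=5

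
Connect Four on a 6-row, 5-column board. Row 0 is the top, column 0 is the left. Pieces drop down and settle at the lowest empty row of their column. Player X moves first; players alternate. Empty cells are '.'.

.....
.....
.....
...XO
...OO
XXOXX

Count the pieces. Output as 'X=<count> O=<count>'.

X=5 O=4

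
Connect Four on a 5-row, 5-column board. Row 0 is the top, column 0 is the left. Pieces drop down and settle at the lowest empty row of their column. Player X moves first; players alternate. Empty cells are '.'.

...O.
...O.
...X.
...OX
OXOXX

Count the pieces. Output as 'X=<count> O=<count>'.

X=5 O=5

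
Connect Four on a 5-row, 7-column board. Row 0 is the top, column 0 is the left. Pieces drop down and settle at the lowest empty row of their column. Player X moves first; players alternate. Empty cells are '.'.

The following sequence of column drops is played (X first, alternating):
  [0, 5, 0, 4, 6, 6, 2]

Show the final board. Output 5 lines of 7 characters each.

Answer: .......
.......
.......
X.....O
X.X.OOX

Derivation:
Move 1: X drops in col 0, lands at row 4
Move 2: O drops in col 5, lands at row 4
Move 3: X drops in col 0, lands at row 3
Move 4: O drops in col 4, lands at row 4
Move 5: X drops in col 6, lands at row 4
Move 6: O drops in col 6, lands at row 3
Move 7: X drops in col 2, lands at row 4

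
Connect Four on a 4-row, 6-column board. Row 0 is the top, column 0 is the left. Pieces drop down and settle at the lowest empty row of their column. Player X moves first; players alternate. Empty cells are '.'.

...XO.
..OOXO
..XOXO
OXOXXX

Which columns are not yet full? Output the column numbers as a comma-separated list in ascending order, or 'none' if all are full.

col 0: top cell = '.' → open
col 1: top cell = '.' → open
col 2: top cell = '.' → open
col 3: top cell = 'X' → FULL
col 4: top cell = 'O' → FULL
col 5: top cell = '.' → open

Answer: 0,1,2,5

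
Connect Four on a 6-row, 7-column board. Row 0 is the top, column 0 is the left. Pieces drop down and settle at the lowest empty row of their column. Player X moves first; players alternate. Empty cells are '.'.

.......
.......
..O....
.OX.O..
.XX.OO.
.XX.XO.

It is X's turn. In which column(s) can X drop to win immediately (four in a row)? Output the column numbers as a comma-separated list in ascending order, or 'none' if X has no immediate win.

col 0: drop X → no win
col 1: drop X → no win
col 2: drop X → no win
col 3: drop X → WIN!
col 4: drop X → no win
col 5: drop X → no win
col 6: drop X → no win

Answer: 3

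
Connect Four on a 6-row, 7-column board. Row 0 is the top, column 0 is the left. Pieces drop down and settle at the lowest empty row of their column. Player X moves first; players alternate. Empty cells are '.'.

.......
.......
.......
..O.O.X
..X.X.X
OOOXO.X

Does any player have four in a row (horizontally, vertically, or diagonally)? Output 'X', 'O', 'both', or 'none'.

none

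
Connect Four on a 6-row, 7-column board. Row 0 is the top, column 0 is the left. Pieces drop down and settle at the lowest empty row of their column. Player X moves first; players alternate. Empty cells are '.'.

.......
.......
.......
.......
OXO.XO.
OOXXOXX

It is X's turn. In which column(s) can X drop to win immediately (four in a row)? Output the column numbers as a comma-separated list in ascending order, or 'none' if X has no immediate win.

col 0: drop X → no win
col 1: drop X → no win
col 2: drop X → no win
col 3: drop X → no win
col 4: drop X → no win
col 5: drop X → no win
col 6: drop X → no win

Answer: none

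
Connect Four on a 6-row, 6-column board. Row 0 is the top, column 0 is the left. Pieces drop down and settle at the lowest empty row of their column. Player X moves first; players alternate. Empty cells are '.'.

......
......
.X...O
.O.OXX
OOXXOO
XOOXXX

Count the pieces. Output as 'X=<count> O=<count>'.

X=9 O=9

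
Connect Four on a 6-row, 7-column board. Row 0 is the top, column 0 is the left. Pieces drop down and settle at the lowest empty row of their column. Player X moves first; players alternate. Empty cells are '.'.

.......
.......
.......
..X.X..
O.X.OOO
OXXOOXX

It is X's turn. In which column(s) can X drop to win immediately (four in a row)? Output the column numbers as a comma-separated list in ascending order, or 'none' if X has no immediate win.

col 0: drop X → no win
col 1: drop X → no win
col 2: drop X → WIN!
col 3: drop X → no win
col 4: drop X → no win
col 5: drop X → no win
col 6: drop X → no win

Answer: 2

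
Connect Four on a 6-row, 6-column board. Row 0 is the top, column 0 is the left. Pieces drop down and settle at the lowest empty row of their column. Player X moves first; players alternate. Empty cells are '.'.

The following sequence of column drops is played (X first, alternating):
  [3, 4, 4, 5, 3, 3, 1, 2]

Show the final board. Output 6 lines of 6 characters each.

Answer: ......
......
......
...O..
...XX.
.XOXOO

Derivation:
Move 1: X drops in col 3, lands at row 5
Move 2: O drops in col 4, lands at row 5
Move 3: X drops in col 4, lands at row 4
Move 4: O drops in col 5, lands at row 5
Move 5: X drops in col 3, lands at row 4
Move 6: O drops in col 3, lands at row 3
Move 7: X drops in col 1, lands at row 5
Move 8: O drops in col 2, lands at row 5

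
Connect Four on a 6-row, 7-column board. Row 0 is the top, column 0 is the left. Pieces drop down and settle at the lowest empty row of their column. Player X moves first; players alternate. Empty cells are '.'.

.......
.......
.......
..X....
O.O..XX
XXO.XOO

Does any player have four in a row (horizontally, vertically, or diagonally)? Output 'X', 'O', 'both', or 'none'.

none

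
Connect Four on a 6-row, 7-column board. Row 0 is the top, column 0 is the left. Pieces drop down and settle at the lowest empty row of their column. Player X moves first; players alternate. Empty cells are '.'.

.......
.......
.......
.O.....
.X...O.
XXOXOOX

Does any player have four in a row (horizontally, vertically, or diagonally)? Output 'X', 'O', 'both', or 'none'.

none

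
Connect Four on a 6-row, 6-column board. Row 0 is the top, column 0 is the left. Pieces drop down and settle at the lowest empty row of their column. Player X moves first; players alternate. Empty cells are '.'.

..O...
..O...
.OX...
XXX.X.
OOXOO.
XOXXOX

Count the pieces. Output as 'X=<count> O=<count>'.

X=10 O=9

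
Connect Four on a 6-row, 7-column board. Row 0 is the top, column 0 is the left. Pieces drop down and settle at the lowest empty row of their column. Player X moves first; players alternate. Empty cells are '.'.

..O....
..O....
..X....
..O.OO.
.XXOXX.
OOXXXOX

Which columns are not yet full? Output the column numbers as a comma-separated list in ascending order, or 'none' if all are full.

col 0: top cell = '.' → open
col 1: top cell = '.' → open
col 2: top cell = 'O' → FULL
col 3: top cell = '.' → open
col 4: top cell = '.' → open
col 5: top cell = '.' → open
col 6: top cell = '.' → open

Answer: 0,1,3,4,5,6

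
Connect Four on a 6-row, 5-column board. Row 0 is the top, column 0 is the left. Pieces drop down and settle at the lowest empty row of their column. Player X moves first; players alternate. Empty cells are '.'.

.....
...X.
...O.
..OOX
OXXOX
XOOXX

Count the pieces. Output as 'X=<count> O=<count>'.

X=8 O=7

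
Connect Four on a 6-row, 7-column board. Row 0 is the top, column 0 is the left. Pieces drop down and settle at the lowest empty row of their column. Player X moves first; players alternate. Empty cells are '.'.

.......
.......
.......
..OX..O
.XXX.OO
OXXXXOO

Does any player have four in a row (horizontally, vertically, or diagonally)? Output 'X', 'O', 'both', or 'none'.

X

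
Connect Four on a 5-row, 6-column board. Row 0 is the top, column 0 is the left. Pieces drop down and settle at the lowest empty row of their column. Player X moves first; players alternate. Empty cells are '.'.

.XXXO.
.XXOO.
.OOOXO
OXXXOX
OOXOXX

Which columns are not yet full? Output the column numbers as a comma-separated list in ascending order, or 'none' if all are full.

col 0: top cell = '.' → open
col 1: top cell = 'X' → FULL
col 2: top cell = 'X' → FULL
col 3: top cell = 'X' → FULL
col 4: top cell = 'O' → FULL
col 5: top cell = '.' → open

Answer: 0,5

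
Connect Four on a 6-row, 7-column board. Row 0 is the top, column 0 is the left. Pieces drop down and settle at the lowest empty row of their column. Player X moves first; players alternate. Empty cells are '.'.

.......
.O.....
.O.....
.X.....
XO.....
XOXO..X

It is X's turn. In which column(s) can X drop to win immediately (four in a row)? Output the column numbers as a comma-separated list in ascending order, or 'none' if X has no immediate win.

Answer: none

Derivation:
col 0: drop X → no win
col 1: drop X → no win
col 2: drop X → no win
col 3: drop X → no win
col 4: drop X → no win
col 5: drop X → no win
col 6: drop X → no win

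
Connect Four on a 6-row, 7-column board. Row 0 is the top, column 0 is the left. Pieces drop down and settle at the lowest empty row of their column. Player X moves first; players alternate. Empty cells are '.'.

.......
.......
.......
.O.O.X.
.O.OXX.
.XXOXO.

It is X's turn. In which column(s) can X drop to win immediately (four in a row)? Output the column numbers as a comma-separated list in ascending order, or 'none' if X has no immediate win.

col 0: drop X → no win
col 1: drop X → no win
col 2: drop X → no win
col 3: drop X → no win
col 4: drop X → no win
col 5: drop X → no win
col 6: drop X → no win

Answer: none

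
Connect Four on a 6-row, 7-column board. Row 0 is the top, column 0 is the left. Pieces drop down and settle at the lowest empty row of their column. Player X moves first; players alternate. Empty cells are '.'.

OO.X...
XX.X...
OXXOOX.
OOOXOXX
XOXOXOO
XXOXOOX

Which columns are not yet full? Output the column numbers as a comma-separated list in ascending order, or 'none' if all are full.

col 0: top cell = 'O' → FULL
col 1: top cell = 'O' → FULL
col 2: top cell = '.' → open
col 3: top cell = 'X' → FULL
col 4: top cell = '.' → open
col 5: top cell = '.' → open
col 6: top cell = '.' → open

Answer: 2,4,5,6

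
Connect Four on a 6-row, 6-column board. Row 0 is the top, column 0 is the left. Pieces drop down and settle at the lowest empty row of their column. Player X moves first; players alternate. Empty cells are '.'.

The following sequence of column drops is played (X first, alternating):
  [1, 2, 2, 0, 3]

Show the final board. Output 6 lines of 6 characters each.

Move 1: X drops in col 1, lands at row 5
Move 2: O drops in col 2, lands at row 5
Move 3: X drops in col 2, lands at row 4
Move 4: O drops in col 0, lands at row 5
Move 5: X drops in col 3, lands at row 5

Answer: ......
......
......
......
..X...
OXOX..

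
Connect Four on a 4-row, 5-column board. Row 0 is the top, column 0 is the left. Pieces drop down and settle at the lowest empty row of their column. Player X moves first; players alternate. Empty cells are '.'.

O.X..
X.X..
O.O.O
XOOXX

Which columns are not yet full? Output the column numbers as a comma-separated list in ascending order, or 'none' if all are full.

col 0: top cell = 'O' → FULL
col 1: top cell = '.' → open
col 2: top cell = 'X' → FULL
col 3: top cell = '.' → open
col 4: top cell = '.' → open

Answer: 1,3,4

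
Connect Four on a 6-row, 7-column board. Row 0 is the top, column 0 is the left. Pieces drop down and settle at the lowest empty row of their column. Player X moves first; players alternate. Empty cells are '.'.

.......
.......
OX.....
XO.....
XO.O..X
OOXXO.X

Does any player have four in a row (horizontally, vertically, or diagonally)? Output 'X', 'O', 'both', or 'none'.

none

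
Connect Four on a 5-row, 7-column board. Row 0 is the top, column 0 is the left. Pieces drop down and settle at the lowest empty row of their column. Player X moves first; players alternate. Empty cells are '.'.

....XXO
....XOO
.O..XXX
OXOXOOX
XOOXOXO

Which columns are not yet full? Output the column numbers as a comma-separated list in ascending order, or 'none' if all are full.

col 0: top cell = '.' → open
col 1: top cell = '.' → open
col 2: top cell = '.' → open
col 3: top cell = '.' → open
col 4: top cell = 'X' → FULL
col 5: top cell = 'X' → FULL
col 6: top cell = 'O' → FULL

Answer: 0,1,2,3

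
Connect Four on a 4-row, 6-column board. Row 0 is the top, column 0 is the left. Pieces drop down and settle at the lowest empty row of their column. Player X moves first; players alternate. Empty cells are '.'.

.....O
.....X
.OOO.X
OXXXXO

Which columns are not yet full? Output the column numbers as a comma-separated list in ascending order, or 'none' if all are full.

Answer: 0,1,2,3,4

Derivation:
col 0: top cell = '.' → open
col 1: top cell = '.' → open
col 2: top cell = '.' → open
col 3: top cell = '.' → open
col 4: top cell = '.' → open
col 5: top cell = 'O' → FULL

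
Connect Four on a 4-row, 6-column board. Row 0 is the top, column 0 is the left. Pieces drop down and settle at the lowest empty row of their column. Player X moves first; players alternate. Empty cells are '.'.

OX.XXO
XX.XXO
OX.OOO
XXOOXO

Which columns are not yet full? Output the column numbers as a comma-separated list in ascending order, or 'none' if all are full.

col 0: top cell = 'O' → FULL
col 1: top cell = 'X' → FULL
col 2: top cell = '.' → open
col 3: top cell = 'X' → FULL
col 4: top cell = 'X' → FULL
col 5: top cell = 'O' → FULL

Answer: 2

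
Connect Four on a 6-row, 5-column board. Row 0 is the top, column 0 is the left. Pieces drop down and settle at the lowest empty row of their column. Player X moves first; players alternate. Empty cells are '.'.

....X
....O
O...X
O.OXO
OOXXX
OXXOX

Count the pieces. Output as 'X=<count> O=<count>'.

X=9 O=9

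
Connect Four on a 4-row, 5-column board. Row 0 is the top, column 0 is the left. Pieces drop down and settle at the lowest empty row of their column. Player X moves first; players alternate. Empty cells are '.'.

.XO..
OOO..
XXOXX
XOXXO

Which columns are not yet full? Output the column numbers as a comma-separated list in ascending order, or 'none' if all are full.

col 0: top cell = '.' → open
col 1: top cell = 'X' → FULL
col 2: top cell = 'O' → FULL
col 3: top cell = '.' → open
col 4: top cell = '.' → open

Answer: 0,3,4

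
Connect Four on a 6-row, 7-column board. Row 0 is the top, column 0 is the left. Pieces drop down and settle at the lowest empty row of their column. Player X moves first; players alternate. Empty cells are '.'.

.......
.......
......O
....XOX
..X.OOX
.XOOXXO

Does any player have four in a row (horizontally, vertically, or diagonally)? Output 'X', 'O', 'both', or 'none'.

O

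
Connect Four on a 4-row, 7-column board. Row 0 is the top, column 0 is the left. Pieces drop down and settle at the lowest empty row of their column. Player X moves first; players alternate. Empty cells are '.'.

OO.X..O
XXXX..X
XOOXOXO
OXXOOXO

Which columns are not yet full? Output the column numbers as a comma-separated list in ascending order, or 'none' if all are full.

Answer: 2,4,5

Derivation:
col 0: top cell = 'O' → FULL
col 1: top cell = 'O' → FULL
col 2: top cell = '.' → open
col 3: top cell = 'X' → FULL
col 4: top cell = '.' → open
col 5: top cell = '.' → open
col 6: top cell = 'O' → FULL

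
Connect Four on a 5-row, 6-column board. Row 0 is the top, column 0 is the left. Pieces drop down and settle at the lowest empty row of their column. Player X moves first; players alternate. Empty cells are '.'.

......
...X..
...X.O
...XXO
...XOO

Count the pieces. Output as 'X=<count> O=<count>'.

X=5 O=4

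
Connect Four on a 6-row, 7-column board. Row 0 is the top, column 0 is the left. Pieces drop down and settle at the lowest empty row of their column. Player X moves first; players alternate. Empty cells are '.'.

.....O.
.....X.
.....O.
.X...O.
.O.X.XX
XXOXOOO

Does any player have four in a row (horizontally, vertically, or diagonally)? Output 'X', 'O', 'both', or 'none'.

none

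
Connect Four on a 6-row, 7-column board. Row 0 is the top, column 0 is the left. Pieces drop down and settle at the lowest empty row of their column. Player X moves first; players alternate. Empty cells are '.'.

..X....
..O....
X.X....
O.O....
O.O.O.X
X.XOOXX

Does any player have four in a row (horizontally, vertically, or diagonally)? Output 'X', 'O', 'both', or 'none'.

none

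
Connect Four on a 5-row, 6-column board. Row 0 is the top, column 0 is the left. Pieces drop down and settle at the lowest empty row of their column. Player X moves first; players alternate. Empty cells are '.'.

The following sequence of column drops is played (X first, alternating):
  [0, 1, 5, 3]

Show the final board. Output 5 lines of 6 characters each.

Move 1: X drops in col 0, lands at row 4
Move 2: O drops in col 1, lands at row 4
Move 3: X drops in col 5, lands at row 4
Move 4: O drops in col 3, lands at row 4

Answer: ......
......
......
......
XO.O.X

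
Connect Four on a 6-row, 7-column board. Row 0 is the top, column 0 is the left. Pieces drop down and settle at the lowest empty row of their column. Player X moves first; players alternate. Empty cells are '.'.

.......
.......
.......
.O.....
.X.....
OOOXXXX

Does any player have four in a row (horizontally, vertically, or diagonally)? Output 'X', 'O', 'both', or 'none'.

X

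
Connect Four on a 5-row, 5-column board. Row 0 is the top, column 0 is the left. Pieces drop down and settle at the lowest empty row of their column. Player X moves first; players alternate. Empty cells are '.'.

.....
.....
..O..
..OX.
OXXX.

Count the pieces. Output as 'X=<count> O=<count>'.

X=4 O=3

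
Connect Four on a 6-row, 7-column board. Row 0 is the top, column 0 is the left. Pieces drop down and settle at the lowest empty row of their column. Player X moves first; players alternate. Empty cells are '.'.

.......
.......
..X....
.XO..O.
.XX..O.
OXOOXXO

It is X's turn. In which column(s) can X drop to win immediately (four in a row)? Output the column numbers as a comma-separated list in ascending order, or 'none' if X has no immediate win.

col 0: drop X → no win
col 1: drop X → WIN!
col 2: drop X → no win
col 3: drop X → no win
col 4: drop X → no win
col 5: drop X → no win
col 6: drop X → no win

Answer: 1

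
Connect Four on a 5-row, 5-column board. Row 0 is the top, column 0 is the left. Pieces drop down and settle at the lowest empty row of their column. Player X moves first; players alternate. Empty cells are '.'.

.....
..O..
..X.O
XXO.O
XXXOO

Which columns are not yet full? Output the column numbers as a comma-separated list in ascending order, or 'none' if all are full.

Answer: 0,1,2,3,4

Derivation:
col 0: top cell = '.' → open
col 1: top cell = '.' → open
col 2: top cell = '.' → open
col 3: top cell = '.' → open
col 4: top cell = '.' → open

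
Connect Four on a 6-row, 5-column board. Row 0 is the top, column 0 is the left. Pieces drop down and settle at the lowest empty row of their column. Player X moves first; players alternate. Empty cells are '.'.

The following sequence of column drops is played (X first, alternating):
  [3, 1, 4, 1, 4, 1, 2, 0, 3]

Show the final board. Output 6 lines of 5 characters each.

Move 1: X drops in col 3, lands at row 5
Move 2: O drops in col 1, lands at row 5
Move 3: X drops in col 4, lands at row 5
Move 4: O drops in col 1, lands at row 4
Move 5: X drops in col 4, lands at row 4
Move 6: O drops in col 1, lands at row 3
Move 7: X drops in col 2, lands at row 5
Move 8: O drops in col 0, lands at row 5
Move 9: X drops in col 3, lands at row 4

Answer: .....
.....
.....
.O...
.O.XX
OOXXX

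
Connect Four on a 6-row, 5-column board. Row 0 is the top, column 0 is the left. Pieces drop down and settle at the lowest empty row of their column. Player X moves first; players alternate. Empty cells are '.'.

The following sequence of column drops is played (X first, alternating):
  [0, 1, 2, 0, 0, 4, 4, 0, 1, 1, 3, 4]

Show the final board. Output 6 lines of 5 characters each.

Answer: .....
.....
O....
XO..O
OX..X
XOXXO

Derivation:
Move 1: X drops in col 0, lands at row 5
Move 2: O drops in col 1, lands at row 5
Move 3: X drops in col 2, lands at row 5
Move 4: O drops in col 0, lands at row 4
Move 5: X drops in col 0, lands at row 3
Move 6: O drops in col 4, lands at row 5
Move 7: X drops in col 4, lands at row 4
Move 8: O drops in col 0, lands at row 2
Move 9: X drops in col 1, lands at row 4
Move 10: O drops in col 1, lands at row 3
Move 11: X drops in col 3, lands at row 5
Move 12: O drops in col 4, lands at row 3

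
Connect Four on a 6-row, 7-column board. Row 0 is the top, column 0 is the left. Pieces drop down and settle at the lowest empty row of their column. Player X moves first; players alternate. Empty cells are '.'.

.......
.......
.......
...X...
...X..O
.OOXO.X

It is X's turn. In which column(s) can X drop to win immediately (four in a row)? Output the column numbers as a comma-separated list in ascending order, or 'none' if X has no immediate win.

col 0: drop X → no win
col 1: drop X → no win
col 2: drop X → no win
col 3: drop X → WIN!
col 4: drop X → no win
col 5: drop X → no win
col 6: drop X → no win

Answer: 3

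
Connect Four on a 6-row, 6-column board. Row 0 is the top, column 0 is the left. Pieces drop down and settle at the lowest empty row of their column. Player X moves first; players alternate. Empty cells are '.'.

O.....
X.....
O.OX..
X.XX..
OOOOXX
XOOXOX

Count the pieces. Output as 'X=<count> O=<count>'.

X=10 O=10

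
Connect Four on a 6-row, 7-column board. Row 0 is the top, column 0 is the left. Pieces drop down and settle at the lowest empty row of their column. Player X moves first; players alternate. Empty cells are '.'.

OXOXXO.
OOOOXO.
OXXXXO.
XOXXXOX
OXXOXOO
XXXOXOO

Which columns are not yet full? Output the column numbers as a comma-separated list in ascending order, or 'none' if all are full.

Answer: 6

Derivation:
col 0: top cell = 'O' → FULL
col 1: top cell = 'X' → FULL
col 2: top cell = 'O' → FULL
col 3: top cell = 'X' → FULL
col 4: top cell = 'X' → FULL
col 5: top cell = 'O' → FULL
col 6: top cell = '.' → open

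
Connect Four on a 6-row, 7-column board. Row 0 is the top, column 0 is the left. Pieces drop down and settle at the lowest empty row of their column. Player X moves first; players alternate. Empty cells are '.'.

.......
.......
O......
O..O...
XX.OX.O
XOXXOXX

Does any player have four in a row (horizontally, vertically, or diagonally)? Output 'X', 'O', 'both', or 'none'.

none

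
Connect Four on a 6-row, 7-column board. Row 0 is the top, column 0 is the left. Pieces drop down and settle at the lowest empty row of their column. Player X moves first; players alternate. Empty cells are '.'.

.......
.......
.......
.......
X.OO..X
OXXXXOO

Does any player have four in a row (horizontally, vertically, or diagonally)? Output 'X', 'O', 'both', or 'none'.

X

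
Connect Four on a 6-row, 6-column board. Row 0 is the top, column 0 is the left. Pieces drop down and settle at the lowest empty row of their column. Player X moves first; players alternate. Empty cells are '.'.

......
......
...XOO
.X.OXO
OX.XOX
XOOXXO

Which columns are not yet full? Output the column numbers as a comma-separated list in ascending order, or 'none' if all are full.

Answer: 0,1,2,3,4,5

Derivation:
col 0: top cell = '.' → open
col 1: top cell = '.' → open
col 2: top cell = '.' → open
col 3: top cell = '.' → open
col 4: top cell = '.' → open
col 5: top cell = '.' → open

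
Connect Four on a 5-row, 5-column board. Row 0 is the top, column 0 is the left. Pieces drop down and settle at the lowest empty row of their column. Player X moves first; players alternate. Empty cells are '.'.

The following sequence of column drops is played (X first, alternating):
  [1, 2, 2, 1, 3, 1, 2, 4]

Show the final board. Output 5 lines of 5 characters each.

Answer: .....
.....
.OX..
.OX..
.XOXO

Derivation:
Move 1: X drops in col 1, lands at row 4
Move 2: O drops in col 2, lands at row 4
Move 3: X drops in col 2, lands at row 3
Move 4: O drops in col 1, lands at row 3
Move 5: X drops in col 3, lands at row 4
Move 6: O drops in col 1, lands at row 2
Move 7: X drops in col 2, lands at row 2
Move 8: O drops in col 4, lands at row 4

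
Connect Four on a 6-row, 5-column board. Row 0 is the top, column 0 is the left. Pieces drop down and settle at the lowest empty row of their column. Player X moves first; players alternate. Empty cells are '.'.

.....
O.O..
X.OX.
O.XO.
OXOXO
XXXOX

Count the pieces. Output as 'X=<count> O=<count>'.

X=9 O=9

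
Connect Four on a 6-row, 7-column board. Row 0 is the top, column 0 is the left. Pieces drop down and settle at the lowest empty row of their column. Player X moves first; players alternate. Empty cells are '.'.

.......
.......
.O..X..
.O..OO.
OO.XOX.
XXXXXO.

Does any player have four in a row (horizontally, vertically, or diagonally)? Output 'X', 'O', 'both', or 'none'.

X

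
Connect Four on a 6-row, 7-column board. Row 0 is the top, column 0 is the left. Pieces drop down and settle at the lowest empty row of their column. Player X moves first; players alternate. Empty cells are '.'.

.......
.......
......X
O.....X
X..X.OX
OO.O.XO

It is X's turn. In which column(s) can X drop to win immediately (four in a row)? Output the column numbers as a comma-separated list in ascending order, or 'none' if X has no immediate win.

col 0: drop X → no win
col 1: drop X → no win
col 2: drop X → no win
col 3: drop X → no win
col 4: drop X → no win
col 5: drop X → no win
col 6: drop X → WIN!

Answer: 6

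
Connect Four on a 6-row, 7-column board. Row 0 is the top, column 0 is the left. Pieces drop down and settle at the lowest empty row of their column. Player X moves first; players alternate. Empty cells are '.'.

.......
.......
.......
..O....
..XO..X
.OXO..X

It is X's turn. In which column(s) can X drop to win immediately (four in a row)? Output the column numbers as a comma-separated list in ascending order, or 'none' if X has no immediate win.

Answer: none

Derivation:
col 0: drop X → no win
col 1: drop X → no win
col 2: drop X → no win
col 3: drop X → no win
col 4: drop X → no win
col 5: drop X → no win
col 6: drop X → no win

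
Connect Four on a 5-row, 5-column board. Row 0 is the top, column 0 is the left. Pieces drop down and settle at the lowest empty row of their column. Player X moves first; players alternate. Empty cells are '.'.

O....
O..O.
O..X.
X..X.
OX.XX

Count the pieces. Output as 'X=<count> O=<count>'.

X=6 O=5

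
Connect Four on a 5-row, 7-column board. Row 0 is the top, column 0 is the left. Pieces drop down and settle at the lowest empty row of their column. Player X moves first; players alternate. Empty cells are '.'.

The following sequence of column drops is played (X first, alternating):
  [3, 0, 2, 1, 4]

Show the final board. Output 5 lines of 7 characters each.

Move 1: X drops in col 3, lands at row 4
Move 2: O drops in col 0, lands at row 4
Move 3: X drops in col 2, lands at row 4
Move 4: O drops in col 1, lands at row 4
Move 5: X drops in col 4, lands at row 4

Answer: .......
.......
.......
.......
OOXXX..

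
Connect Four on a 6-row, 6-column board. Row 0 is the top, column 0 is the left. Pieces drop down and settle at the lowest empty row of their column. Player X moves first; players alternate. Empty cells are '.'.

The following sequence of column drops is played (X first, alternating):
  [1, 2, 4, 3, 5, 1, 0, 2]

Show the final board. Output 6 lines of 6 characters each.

Move 1: X drops in col 1, lands at row 5
Move 2: O drops in col 2, lands at row 5
Move 3: X drops in col 4, lands at row 5
Move 4: O drops in col 3, lands at row 5
Move 5: X drops in col 5, lands at row 5
Move 6: O drops in col 1, lands at row 4
Move 7: X drops in col 0, lands at row 5
Move 8: O drops in col 2, lands at row 4

Answer: ......
......
......
......
.OO...
XXOOXX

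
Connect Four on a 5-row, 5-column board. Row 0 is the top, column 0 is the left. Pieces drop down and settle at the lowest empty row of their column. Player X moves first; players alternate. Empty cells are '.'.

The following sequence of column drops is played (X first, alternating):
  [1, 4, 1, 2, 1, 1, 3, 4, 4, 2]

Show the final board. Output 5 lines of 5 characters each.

Answer: .....
.O...
.X..X
.XO.O
.XOXO

Derivation:
Move 1: X drops in col 1, lands at row 4
Move 2: O drops in col 4, lands at row 4
Move 3: X drops in col 1, lands at row 3
Move 4: O drops in col 2, lands at row 4
Move 5: X drops in col 1, lands at row 2
Move 6: O drops in col 1, lands at row 1
Move 7: X drops in col 3, lands at row 4
Move 8: O drops in col 4, lands at row 3
Move 9: X drops in col 4, lands at row 2
Move 10: O drops in col 2, lands at row 3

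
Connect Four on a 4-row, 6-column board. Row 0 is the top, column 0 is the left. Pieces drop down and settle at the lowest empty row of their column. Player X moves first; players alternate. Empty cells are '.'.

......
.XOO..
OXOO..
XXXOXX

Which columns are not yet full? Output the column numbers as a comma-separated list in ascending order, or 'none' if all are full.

Answer: 0,1,2,3,4,5

Derivation:
col 0: top cell = '.' → open
col 1: top cell = '.' → open
col 2: top cell = '.' → open
col 3: top cell = '.' → open
col 4: top cell = '.' → open
col 5: top cell = '.' → open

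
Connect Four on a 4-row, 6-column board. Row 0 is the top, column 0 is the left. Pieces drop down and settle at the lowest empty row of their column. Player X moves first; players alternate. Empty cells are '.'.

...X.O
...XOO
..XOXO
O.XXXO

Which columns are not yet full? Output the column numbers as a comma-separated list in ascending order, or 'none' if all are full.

col 0: top cell = '.' → open
col 1: top cell = '.' → open
col 2: top cell = '.' → open
col 3: top cell = 'X' → FULL
col 4: top cell = '.' → open
col 5: top cell = 'O' → FULL

Answer: 0,1,2,4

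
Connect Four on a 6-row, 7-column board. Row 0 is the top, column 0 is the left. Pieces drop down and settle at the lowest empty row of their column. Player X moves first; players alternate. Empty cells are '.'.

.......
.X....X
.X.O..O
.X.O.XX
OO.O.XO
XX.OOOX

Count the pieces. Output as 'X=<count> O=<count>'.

X=10 O=10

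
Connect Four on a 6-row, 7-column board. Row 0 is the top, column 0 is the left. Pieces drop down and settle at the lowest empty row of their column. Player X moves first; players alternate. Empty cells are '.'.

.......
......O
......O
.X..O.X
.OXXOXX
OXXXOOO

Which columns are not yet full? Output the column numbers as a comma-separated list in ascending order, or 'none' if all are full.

Answer: 0,1,2,3,4,5,6

Derivation:
col 0: top cell = '.' → open
col 1: top cell = '.' → open
col 2: top cell = '.' → open
col 3: top cell = '.' → open
col 4: top cell = '.' → open
col 5: top cell = '.' → open
col 6: top cell = '.' → open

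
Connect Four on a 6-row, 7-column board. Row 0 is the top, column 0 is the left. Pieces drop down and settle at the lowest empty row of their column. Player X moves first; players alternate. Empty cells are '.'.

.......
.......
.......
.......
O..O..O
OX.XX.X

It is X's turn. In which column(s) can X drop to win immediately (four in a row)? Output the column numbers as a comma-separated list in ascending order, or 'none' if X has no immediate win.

Answer: 2,5

Derivation:
col 0: drop X → no win
col 1: drop X → no win
col 2: drop X → WIN!
col 3: drop X → no win
col 4: drop X → no win
col 5: drop X → WIN!
col 6: drop X → no win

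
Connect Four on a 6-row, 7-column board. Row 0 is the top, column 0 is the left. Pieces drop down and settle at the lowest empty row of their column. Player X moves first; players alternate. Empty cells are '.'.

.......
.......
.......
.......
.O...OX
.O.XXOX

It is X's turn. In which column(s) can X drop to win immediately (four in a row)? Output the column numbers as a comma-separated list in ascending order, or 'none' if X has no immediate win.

Answer: none

Derivation:
col 0: drop X → no win
col 1: drop X → no win
col 2: drop X → no win
col 3: drop X → no win
col 4: drop X → no win
col 5: drop X → no win
col 6: drop X → no win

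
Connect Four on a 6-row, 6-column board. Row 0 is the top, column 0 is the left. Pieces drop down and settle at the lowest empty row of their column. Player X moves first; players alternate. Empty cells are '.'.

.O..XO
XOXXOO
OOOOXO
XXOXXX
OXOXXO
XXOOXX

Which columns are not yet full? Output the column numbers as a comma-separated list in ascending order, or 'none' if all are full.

col 0: top cell = '.' → open
col 1: top cell = 'O' → FULL
col 2: top cell = '.' → open
col 3: top cell = '.' → open
col 4: top cell = 'X' → FULL
col 5: top cell = 'O' → FULL

Answer: 0,2,3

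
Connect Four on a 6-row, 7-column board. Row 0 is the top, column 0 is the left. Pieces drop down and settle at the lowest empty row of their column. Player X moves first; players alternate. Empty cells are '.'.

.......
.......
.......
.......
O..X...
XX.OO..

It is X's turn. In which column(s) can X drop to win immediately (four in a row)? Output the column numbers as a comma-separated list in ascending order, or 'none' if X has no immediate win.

Answer: none

Derivation:
col 0: drop X → no win
col 1: drop X → no win
col 2: drop X → no win
col 3: drop X → no win
col 4: drop X → no win
col 5: drop X → no win
col 6: drop X → no win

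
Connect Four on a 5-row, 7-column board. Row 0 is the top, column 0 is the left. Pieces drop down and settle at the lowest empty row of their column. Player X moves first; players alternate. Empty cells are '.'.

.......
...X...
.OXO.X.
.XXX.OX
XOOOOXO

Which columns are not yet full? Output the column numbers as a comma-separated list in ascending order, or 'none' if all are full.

Answer: 0,1,2,3,4,5,6

Derivation:
col 0: top cell = '.' → open
col 1: top cell = '.' → open
col 2: top cell = '.' → open
col 3: top cell = '.' → open
col 4: top cell = '.' → open
col 5: top cell = '.' → open
col 6: top cell = '.' → open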